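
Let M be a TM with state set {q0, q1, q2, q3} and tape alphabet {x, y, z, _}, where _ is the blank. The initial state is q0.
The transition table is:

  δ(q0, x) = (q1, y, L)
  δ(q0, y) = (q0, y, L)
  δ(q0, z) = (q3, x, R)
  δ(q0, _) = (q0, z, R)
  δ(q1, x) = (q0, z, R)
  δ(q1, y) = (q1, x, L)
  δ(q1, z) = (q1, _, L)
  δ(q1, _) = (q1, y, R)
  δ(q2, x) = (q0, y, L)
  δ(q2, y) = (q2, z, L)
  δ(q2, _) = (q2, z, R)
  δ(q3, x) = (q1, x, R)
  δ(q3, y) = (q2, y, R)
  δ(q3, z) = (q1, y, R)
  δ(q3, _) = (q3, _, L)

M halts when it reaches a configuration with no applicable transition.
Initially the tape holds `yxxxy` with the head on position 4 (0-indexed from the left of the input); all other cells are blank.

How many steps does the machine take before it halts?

31

state=q0 head=4 tape=___yxxx[y]   (q0,y)→(q0,y,L)
state=q0 head=3 tape=___yxx[x]y   (q0,x)→(q1,y,L)
state=q1 head=2 tape=___yx[x]yy   (q1,x)→(q0,z,R)
state=q0 head=3 tape=___yxz[y]y   (q0,y)→(q0,y,L)
state=q0 head=2 tape=___yx[z]yy   (q0,z)→(q3,x,R)
state=q3 head=3 tape=___yxx[y]y   (q3,y)→(q2,y,R)
state=q2 head=4 tape=___yxxy[y]   (q2,y)→(q2,z,L)
state=q2 head=3 tape=___yxx[y]z   (q2,y)→(q2,z,L)
state=q2 head=2 tape=___yx[x]zz   (q2,x)→(q0,y,L)
state=q0 head=1 tape=___y[x]yzz   (q0,x)→(q1,y,L)
state=q1 head=0 tape=___[y]yyzz   (q1,y)→(q1,x,L)
state=q1 head=-1 tape=__[_]xyyzz   (q1,_)→(q1,y,R)
state=q1 head=0 tape=__y[x]yyzz   (q1,x)→(q0,z,R)
state=q0 head=1 tape=__yz[y]yzz   (q0,y)→(q0,y,L)
state=q0 head=0 tape=__y[z]yyzz   (q0,z)→(q3,x,R)
state=q3 head=1 tape=__yx[y]yzz   (q3,y)→(q2,y,R)
state=q2 head=2 tape=__yxy[y]zz   (q2,y)→(q2,z,L)
state=q2 head=1 tape=__yx[y]zzz   (q2,y)→(q2,z,L)
state=q2 head=0 tape=__y[x]zzzz   (q2,x)→(q0,y,L)
state=q0 head=-1 tape=__[y]yzzzz   (q0,y)→(q0,y,L)
state=q0 head=-2 tape=_[_]yyzzzz   (q0,_)→(q0,z,R)
state=q0 head=-1 tape=_z[y]yzzzz   (q0,y)→(q0,y,L)
state=q0 head=-2 tape=_[z]yyzzzz   (q0,z)→(q3,x,R)
state=q3 head=-1 tape=_x[y]yzzzz   (q3,y)→(q2,y,R)
state=q2 head=0 tape=_xy[y]zzzz   (q2,y)→(q2,z,L)
state=q2 head=-1 tape=_x[y]zzzzz   (q2,y)→(q2,z,L)
state=q2 head=-2 tape=_[x]zzzzzz   (q2,x)→(q0,y,L)
state=q0 head=-3 tape=[_]yzzzzzz   (q0,_)→(q0,z,R)
state=q0 head=-2 tape=z[y]zzzzzz   (q0,y)→(q0,y,L)
state=q0 head=-3 tape=[z]yzzzzzz   (q0,z)→(q3,x,R)
state=q3 head=-2 tape=x[y]zzzzzz   (q3,y)→(q2,y,R)
state=q2 head=-1 tape=xy[z]zzzzz
M halts after 31 transitions.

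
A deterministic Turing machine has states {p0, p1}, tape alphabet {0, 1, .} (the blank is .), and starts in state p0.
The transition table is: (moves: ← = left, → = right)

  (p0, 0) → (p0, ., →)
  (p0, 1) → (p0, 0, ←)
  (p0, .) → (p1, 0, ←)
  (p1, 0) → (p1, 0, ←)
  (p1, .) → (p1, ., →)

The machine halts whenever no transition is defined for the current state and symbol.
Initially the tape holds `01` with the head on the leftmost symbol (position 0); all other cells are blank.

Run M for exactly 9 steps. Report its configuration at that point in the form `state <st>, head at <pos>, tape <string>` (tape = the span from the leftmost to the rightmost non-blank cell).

state=p0 head=0 tape=.[0]1   (p0,0)→(p0,.,→)
state=p0 head=1 tape=..[1]   (p0,1)→(p0,0,←)
state=p0 head=0 tape=.[.]0   (p0,.)→(p1,0,←)
state=p1 head=-1 tape=[.]00   (p1,.)→(p1,.,→)
state=p1 head=0 tape=.[0]0   (p1,0)→(p1,0,←)
state=p1 head=-1 tape=[.]00   (p1,.)→(p1,.,→)
state=p1 head=0 tape=.[0]0   (p1,0)→(p1,0,←)
state=p1 head=-1 tape=[.]00   (p1,.)→(p1,.,→)
state=p1 head=0 tape=.[0]0   (p1,0)→(p1,0,←)
state=p1 head=-1 tape=[.]00
After 9 steps: state p1, head at -1, tape 00.

state p1, head at -1, tape 00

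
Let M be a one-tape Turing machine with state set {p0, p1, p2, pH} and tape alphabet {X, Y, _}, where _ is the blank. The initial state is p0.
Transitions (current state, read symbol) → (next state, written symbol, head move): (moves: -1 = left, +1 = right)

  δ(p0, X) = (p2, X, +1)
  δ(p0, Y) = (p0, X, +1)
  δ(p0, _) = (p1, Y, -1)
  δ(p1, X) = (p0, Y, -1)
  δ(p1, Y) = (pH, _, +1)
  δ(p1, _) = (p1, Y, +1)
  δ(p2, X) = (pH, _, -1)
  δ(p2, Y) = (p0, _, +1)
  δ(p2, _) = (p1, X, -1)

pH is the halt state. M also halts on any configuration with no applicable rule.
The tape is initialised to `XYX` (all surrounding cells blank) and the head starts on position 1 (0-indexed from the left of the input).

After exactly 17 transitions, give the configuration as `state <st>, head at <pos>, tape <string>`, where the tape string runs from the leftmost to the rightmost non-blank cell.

state=p0 head=1 tape=X[Y]X___   (p0,Y)→(p0,X,+1)
state=p0 head=2 tape=XX[X]___   (p0,X)→(p2,X,+1)
state=p2 head=3 tape=XXX[_]__   (p2,_)→(p1,X,-1)
state=p1 head=2 tape=XX[X]X__   (p1,X)→(p0,Y,-1)
state=p0 head=1 tape=X[X]YX__   (p0,X)→(p2,X,+1)
state=p2 head=2 tape=XX[Y]X__   (p2,Y)→(p0,_,+1)
state=p0 head=3 tape=XX_[X]__   (p0,X)→(p2,X,+1)
state=p2 head=4 tape=XX_X[_]_   (p2,_)→(p1,X,-1)
state=p1 head=3 tape=XX_[X]X_   (p1,X)→(p0,Y,-1)
state=p0 head=2 tape=XX[_]YX_   (p0,_)→(p1,Y,-1)
state=p1 head=1 tape=X[X]YYX_   (p1,X)→(p0,Y,-1)
state=p0 head=0 tape=[X]YYYX_   (p0,X)→(p2,X,+1)
state=p2 head=1 tape=X[Y]YYX_   (p2,Y)→(p0,_,+1)
state=p0 head=2 tape=X_[Y]YX_   (p0,Y)→(p0,X,+1)
state=p0 head=3 tape=X_X[Y]X_   (p0,Y)→(p0,X,+1)
state=p0 head=4 tape=X_XX[X]_   (p0,X)→(p2,X,+1)
state=p2 head=5 tape=X_XXX[_]   (p2,_)→(p1,X,-1)
state=p1 head=4 tape=X_XX[X]X
After 17 steps: state p1, head at 4, tape X_XXXX.

state p1, head at 4, tape X_XXXX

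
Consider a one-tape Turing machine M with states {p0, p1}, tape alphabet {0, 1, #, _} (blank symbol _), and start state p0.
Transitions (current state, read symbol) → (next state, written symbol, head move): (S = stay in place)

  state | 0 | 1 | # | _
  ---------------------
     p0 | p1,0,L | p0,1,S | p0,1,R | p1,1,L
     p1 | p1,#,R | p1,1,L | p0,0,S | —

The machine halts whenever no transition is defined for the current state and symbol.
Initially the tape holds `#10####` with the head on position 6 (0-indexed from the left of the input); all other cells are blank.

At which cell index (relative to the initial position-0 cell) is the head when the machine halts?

-1

state=p0 head=6 tape=_#10###[#]_   (p0,#)→(p0,1,R)
state=p0 head=7 tape=_#10###1[_]   (p0,_)→(p1,1,L)
state=p1 head=6 tape=_#10###[1]1   (p1,1)→(p1,1,L)
state=p1 head=5 tape=_#10##[#]11   (p1,#)→(p0,0,S)
state=p0 head=5 tape=_#10##[0]11   (p0,0)→(p1,0,L)
state=p1 head=4 tape=_#10#[#]011   (p1,#)→(p0,0,S)
state=p0 head=4 tape=_#10#[0]011   (p0,0)→(p1,0,L)
state=p1 head=3 tape=_#10[#]0011   (p1,#)→(p0,0,S)
state=p0 head=3 tape=_#10[0]0011   (p0,0)→(p1,0,L)
state=p1 head=2 tape=_#1[0]00011   (p1,0)→(p1,#,R)
state=p1 head=3 tape=_#1#[0]0011   (p1,0)→(p1,#,R)
state=p1 head=4 tape=_#1##[0]011   (p1,0)→(p1,#,R)
state=p1 head=5 tape=_#1###[0]11   (p1,0)→(p1,#,R)
state=p1 head=6 tape=_#1####[1]1   (p1,1)→(p1,1,L)
state=p1 head=5 tape=_#1###[#]11   (p1,#)→(p0,0,S)
state=p0 head=5 tape=_#1###[0]11   (p0,0)→(p1,0,L)
state=p1 head=4 tape=_#1##[#]011   (p1,#)→(p0,0,S)
state=p0 head=4 tape=_#1##[0]011   (p0,0)→(p1,0,L)
state=p1 head=3 tape=_#1#[#]0011   (p1,#)→(p0,0,S)
state=p0 head=3 tape=_#1#[0]0011   (p0,0)→(p1,0,L)
state=p1 head=2 tape=_#1[#]00011   (p1,#)→(p0,0,S)
state=p0 head=2 tape=_#1[0]00011   (p0,0)→(p1,0,L)
state=p1 head=1 tape=_#[1]000011   (p1,1)→(p1,1,L)
state=p1 head=0 tape=_[#]1000011   (p1,#)→(p0,0,S)
state=p0 head=0 tape=_[0]1000011   (p0,0)→(p1,0,L)
state=p1 head=-1 tape=[_]01000011
At halt the head is at cell -1.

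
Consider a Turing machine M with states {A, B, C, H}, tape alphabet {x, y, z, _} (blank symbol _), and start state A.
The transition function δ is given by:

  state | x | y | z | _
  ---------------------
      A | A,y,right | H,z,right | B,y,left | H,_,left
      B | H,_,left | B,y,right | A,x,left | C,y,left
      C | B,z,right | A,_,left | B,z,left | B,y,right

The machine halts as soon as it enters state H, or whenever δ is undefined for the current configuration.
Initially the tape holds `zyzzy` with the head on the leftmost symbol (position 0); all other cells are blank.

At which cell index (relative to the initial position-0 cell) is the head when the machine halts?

2

A | __[z]yzzy   read z → write y, move left, go to B
B | _[_]yyzzy   read _ → write y, move left, go to C
C | [_]yyyzzy   read _ → write y, move right, go to B
B | y[y]yyzzy   read y → write y, move right, go to B
B | yy[y]yzzy   read y → write y, move right, go to B
B | yyy[y]zzy   read y → write y, move right, go to B
B | yyyy[z]zy   read z → write x, move left, go to A
A | yyy[y]xzy   read y → write z, move right, go to H
H | yyyz[x]zy
At halt the head is at cell 2.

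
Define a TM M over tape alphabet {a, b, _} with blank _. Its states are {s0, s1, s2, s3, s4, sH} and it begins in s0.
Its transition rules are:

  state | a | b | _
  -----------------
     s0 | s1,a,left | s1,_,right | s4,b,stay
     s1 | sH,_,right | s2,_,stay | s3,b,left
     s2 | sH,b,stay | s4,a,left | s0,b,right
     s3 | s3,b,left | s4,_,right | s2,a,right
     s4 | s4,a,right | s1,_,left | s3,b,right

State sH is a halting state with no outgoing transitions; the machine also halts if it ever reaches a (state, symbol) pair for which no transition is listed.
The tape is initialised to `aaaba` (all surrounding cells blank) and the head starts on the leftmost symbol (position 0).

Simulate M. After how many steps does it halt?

11

state=s0 head=0 tape=__[a]aaba   (s0,a)→(s1,a,left)
state=s1 head=-1 tape=_[_]aaaba   (s1,_)→(s3,b,left)
state=s3 head=-2 tape=[_]baaaba   (s3,_)→(s2,a,right)
state=s2 head=-1 tape=a[b]aaaba   (s2,b)→(s4,a,left)
state=s4 head=-2 tape=[a]aaaaba   (s4,a)→(s4,a,right)
state=s4 head=-1 tape=a[a]aaaba   (s4,a)→(s4,a,right)
state=s4 head=0 tape=aa[a]aaba   (s4,a)→(s4,a,right)
state=s4 head=1 tape=aaa[a]aba   (s4,a)→(s4,a,right)
state=s4 head=2 tape=aaaa[a]ba   (s4,a)→(s4,a,right)
state=s4 head=3 tape=aaaaa[b]a   (s4,b)→(s1,_,left)
state=s1 head=2 tape=aaaa[a]_a   (s1,a)→(sH,_,right)
state=sH head=3 tape=aaaa_[_]a
M halts after 11 transitions.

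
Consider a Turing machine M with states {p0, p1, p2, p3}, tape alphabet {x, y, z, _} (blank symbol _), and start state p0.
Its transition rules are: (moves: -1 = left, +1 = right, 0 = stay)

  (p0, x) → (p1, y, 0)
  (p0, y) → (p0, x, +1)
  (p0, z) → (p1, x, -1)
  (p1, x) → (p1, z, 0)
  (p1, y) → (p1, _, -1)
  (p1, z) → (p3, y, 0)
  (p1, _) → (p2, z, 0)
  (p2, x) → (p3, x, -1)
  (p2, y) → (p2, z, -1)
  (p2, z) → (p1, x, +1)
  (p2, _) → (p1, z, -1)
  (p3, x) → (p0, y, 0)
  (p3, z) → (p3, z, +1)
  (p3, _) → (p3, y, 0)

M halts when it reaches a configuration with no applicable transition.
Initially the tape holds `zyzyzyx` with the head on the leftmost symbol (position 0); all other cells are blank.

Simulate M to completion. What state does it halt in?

state=p0 head=0 tape=_[z]yzyzyx   (p0,z)→(p1,x,-1)
state=p1 head=-1 tape=[_]xyzyzyx   (p1,_)→(p2,z,0)
state=p2 head=-1 tape=[z]xyzyzyx   (p2,z)→(p1,x,+1)
state=p1 head=0 tape=x[x]yzyzyx   (p1,x)→(p1,z,0)
state=p1 head=0 tape=x[z]yzyzyx   (p1,z)→(p3,y,0)
state=p3 head=0 tape=x[y]yzyzyx
No transition is defined for (p3, y); M halts in state p3.

p3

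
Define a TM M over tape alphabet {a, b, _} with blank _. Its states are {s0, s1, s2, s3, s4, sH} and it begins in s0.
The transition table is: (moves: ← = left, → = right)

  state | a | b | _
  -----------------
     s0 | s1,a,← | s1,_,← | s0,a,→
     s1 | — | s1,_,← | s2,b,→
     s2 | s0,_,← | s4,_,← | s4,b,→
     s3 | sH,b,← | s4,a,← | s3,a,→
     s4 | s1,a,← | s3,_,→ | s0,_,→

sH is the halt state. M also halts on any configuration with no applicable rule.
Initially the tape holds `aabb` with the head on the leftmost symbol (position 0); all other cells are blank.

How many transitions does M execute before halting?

s0 | ___[a]abb   read a → write a, move ←, go to s1
s1 | __[_]aabb   read _ → write b, move →, go to s2
s2 | __b[a]abb   read a → write _, move ←, go to s0
s0 | __[b]_abb   read b → write _, move ←, go to s1
s1 | _[_]__abb   read _ → write b, move →, go to s2
s2 | _b[_]_abb   read _ → write b, move →, go to s4
s4 | _bb[_]abb   read _ → write _, move →, go to s0
s0 | _bb_[a]bb   read a → write a, move ←, go to s1
s1 | _bb[_]abb   read _ → write b, move →, go to s2
s2 | _bbb[a]bb   read a → write _, move ←, go to s0
s0 | _bb[b]_bb   read b → write _, move ←, go to s1
s1 | _b[b]__bb   read b → write _, move ←, go to s1
s1 | _[b]___bb   read b → write _, move ←, go to s1
s1 | [_]____bb   read _ → write b, move →, go to s2
s2 | b[_]___bb   read _ → write b, move →, go to s4
s4 | bb[_]__bb   read _ → write _, move →, go to s0
s0 | bb_[_]_bb   read _ → write a, move →, go to s0
s0 | bb_a[_]bb   read _ → write a, move →, go to s0
s0 | bb_aa[b]b   read b → write _, move ←, go to s1
s1 | bb_a[a]_b
M halts after 19 transitions.

19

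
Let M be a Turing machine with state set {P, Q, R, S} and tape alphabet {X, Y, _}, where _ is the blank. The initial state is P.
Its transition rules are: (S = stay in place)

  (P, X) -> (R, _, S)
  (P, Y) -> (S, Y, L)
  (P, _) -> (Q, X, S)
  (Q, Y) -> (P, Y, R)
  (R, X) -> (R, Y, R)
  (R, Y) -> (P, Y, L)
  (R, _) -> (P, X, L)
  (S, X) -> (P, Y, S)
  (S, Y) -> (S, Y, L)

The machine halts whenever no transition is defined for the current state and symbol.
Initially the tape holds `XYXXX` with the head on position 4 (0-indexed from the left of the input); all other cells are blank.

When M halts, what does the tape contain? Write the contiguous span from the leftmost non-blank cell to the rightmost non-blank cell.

state=P head=4 tape=_XYXX[X]   (P,X)→(R,_,S)
state=R head=4 tape=_XYXX[_]   (R,_)→(P,X,L)
state=P head=3 tape=_XYX[X]X   (P,X)→(R,_,S)
state=R head=3 tape=_XYX[_]X   (R,_)→(P,X,L)
state=P head=2 tape=_XY[X]XX   (P,X)→(R,_,S)
state=R head=2 tape=_XY[_]XX   (R,_)→(P,X,L)
state=P head=1 tape=_X[Y]XXX   (P,Y)→(S,Y,L)
state=S head=0 tape=_[X]YXXX   (S,X)→(P,Y,S)
state=P head=0 tape=_[Y]YXXX   (P,Y)→(S,Y,L)
state=S head=-1 tape=[_]YYXXX
The non-blank tape span at halt is YYXXX.

YYXXX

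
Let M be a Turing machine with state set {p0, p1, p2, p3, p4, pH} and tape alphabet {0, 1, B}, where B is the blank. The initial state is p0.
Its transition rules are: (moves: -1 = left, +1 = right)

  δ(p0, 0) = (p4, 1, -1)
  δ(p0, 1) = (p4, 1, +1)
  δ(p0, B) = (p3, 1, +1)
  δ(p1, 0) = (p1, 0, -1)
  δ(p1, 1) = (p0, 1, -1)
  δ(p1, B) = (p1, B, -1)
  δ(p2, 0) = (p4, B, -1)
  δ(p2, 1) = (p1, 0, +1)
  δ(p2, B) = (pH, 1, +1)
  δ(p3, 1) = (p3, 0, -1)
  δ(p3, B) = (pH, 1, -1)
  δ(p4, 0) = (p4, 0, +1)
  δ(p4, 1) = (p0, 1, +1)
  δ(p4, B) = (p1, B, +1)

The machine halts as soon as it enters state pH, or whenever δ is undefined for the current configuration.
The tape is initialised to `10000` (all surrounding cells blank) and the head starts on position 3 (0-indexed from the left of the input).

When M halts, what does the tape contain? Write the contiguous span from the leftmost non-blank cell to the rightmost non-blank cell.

state=p0 head=3 tape=100[0]0BB   (p0,0)→(p4,1,-1)
state=p4 head=2 tape=10[0]10BB   (p4,0)→(p4,0,+1)
state=p4 head=3 tape=100[1]0BB   (p4,1)→(p0,1,+1)
state=p0 head=4 tape=1001[0]BB   (p0,0)→(p4,1,-1)
state=p4 head=3 tape=100[1]1BB   (p4,1)→(p0,1,+1)
state=p0 head=4 tape=1001[1]BB   (p0,1)→(p4,1,+1)
state=p4 head=5 tape=10011[B]B   (p4,B)→(p1,B,+1)
state=p1 head=6 tape=10011B[B]   (p1,B)→(p1,B,-1)
state=p1 head=5 tape=10011[B]B   (p1,B)→(p1,B,-1)
state=p1 head=4 tape=1001[1]BB   (p1,1)→(p0,1,-1)
state=p0 head=3 tape=100[1]1BB   (p0,1)→(p4,1,+1)
state=p4 head=4 tape=1001[1]BB   (p4,1)→(p0,1,+1)
state=p0 head=5 tape=10011[B]B   (p0,B)→(p3,1,+1)
state=p3 head=6 tape=100111[B]   (p3,B)→(pH,1,-1)
state=pH head=5 tape=10011[1]1
The non-blank tape span at halt is 1001111.

1001111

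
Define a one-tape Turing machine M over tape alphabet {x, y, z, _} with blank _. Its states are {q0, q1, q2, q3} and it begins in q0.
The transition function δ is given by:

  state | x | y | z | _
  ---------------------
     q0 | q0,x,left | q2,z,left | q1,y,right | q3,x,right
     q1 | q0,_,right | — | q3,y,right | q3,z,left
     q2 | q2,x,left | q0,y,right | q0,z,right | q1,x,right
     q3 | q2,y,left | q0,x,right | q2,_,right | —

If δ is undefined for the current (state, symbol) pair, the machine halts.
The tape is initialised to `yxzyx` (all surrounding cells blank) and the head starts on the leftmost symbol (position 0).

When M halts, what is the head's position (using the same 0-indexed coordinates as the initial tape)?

5

state=q0 head=0 tape=_[y]xzyx_   (q0,y)→(q2,z,left)
state=q2 head=-1 tape=[_]zxzyx_   (q2,_)→(q1,x,right)
state=q1 head=0 tape=x[z]xzyx_   (q1,z)→(q3,y,right)
state=q3 head=1 tape=xy[x]zyx_   (q3,x)→(q2,y,left)
state=q2 head=0 tape=x[y]yzyx_   (q2,y)→(q0,y,right)
state=q0 head=1 tape=xy[y]zyx_   (q0,y)→(q2,z,left)
state=q2 head=0 tape=x[y]zzyx_   (q2,y)→(q0,y,right)
state=q0 head=1 tape=xy[z]zyx_   (q0,z)→(q1,y,right)
state=q1 head=2 tape=xyy[z]yx_   (q1,z)→(q3,y,right)
state=q3 head=3 tape=xyyy[y]x_   (q3,y)→(q0,x,right)
state=q0 head=4 tape=xyyyx[x]_   (q0,x)→(q0,x,left)
state=q0 head=3 tape=xyyy[x]x_   (q0,x)→(q0,x,left)
state=q0 head=2 tape=xyy[y]xx_   (q0,y)→(q2,z,left)
state=q2 head=1 tape=xy[y]zxx_   (q2,y)→(q0,y,right)
state=q0 head=2 tape=xyy[z]xx_   (q0,z)→(q1,y,right)
state=q1 head=3 tape=xyyy[x]x_   (q1,x)→(q0,_,right)
state=q0 head=4 tape=xyyy_[x]_   (q0,x)→(q0,x,left)
state=q0 head=3 tape=xyyy[_]x_   (q0,_)→(q3,x,right)
state=q3 head=4 tape=xyyyx[x]_   (q3,x)→(q2,y,left)
state=q2 head=3 tape=xyyy[x]y_   (q2,x)→(q2,x,left)
state=q2 head=2 tape=xyy[y]xy_   (q2,y)→(q0,y,right)
state=q0 head=3 tape=xyyy[x]y_   (q0,x)→(q0,x,left)
state=q0 head=2 tape=xyy[y]xy_   (q0,y)→(q2,z,left)
state=q2 head=1 tape=xy[y]zxy_   (q2,y)→(q0,y,right)
state=q0 head=2 tape=xyy[z]xy_   (q0,z)→(q1,y,right)
state=q1 head=3 tape=xyyy[x]y_   (q1,x)→(q0,_,right)
state=q0 head=4 tape=xyyy_[y]_   (q0,y)→(q2,z,left)
state=q2 head=3 tape=xyyy[_]z_   (q2,_)→(q1,x,right)
state=q1 head=4 tape=xyyyx[z]_   (q1,z)→(q3,y,right)
state=q3 head=5 tape=xyyyxy[_]
At halt the head is at cell 5.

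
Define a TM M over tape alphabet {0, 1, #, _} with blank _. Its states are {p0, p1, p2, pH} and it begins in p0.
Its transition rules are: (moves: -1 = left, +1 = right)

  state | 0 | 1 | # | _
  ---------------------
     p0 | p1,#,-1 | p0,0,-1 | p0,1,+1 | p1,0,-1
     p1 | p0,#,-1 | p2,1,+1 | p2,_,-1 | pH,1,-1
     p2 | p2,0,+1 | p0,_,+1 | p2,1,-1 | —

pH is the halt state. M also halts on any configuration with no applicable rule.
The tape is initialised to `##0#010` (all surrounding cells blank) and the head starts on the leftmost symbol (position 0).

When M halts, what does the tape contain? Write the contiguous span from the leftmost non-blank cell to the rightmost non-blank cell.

p0 | [#]#0#010   read # → write 1, move +1, go to p0
p0 | 1[#]0#010   read # → write 1, move +1, go to p0
p0 | 11[0]#010   read 0 → write #, move -1, go to p1
p1 | 1[1]##010   read 1 → write 1, move +1, go to p2
p2 | 11[#]#010   read # → write 1, move -1, go to p2
p2 | 1[1]1#010   read 1 → write _, move +1, go to p0
p0 | 1_[1]#010   read 1 → write 0, move -1, go to p0
p0 | 1[_]0#010   read _ → write 0, move -1, go to p1
p1 | [1]00#010   read 1 → write 1, move +1, go to p2
p2 | 1[0]0#010   read 0 → write 0, move +1, go to p2
p2 | 10[0]#010   read 0 → write 0, move +1, go to p2
p2 | 100[#]010   read # → write 1, move -1, go to p2
p2 | 10[0]1010   read 0 → write 0, move +1, go to p2
p2 | 100[1]010   read 1 → write _, move +1, go to p0
p0 | 100_[0]10   read 0 → write #, move -1, go to p1
p1 | 100[_]#10   read _ → write 1, move -1, go to pH
pH | 10[0]1#10
The non-blank tape span at halt is 1001#10.

1001#10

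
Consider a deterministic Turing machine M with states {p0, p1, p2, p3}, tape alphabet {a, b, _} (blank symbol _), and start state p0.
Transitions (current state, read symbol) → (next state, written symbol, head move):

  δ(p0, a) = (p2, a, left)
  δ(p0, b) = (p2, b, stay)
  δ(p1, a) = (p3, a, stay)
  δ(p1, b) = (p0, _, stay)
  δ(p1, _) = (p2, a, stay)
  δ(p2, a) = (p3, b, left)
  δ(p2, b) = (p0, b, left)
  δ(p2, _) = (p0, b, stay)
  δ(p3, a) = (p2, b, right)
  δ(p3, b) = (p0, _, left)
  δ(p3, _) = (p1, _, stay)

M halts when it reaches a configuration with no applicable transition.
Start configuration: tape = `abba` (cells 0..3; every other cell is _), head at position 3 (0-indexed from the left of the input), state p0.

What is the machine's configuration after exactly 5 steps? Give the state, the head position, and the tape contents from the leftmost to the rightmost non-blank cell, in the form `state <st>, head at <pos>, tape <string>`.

state p2, head at -1, tape abba

p0 | _abb[a]   read a → write a, move left, go to p2
p2 | _ab[b]a   read b → write b, move left, go to p0
p0 | _a[b]ba   read b → write b, move stay, go to p2
p2 | _a[b]ba   read b → write b, move left, go to p0
p0 | _[a]bba   read a → write a, move left, go to p2
p2 | [_]abba
After 5 steps: state p2, head at -1, tape abba.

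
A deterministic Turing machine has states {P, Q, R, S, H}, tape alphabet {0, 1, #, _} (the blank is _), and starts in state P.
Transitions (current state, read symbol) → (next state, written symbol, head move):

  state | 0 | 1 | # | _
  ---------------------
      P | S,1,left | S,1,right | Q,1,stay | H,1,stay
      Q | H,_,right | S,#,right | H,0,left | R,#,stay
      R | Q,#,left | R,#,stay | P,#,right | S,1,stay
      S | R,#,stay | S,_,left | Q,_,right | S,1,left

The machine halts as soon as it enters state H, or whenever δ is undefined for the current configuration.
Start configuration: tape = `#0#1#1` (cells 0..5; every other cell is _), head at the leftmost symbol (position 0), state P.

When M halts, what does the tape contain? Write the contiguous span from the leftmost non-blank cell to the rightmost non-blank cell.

state=P head=0 tape=[#]0#1#1_   (P,#)→(Q,1,stay)
state=Q head=0 tape=[1]0#1#1_   (Q,1)→(S,#,right)
state=S head=1 tape=#[0]#1#1_   (S,0)→(R,#,stay)
state=R head=1 tape=#[#]#1#1_   (R,#)→(P,#,right)
state=P head=2 tape=##[#]1#1_   (P,#)→(Q,1,stay)
state=Q head=2 tape=##[1]1#1_   (Q,1)→(S,#,right)
state=S head=3 tape=###[1]#1_   (S,1)→(S,_,left)
state=S head=2 tape=##[#]_#1_   (S,#)→(Q,_,right)
state=Q head=3 tape=##_[_]#1_   (Q,_)→(R,#,stay)
state=R head=3 tape=##_[#]#1_   (R,#)→(P,#,right)
state=P head=4 tape=##_#[#]1_   (P,#)→(Q,1,stay)
state=Q head=4 tape=##_#[1]1_   (Q,1)→(S,#,right)
state=S head=5 tape=##_##[1]_   (S,1)→(S,_,left)
state=S head=4 tape=##_#[#]__   (S,#)→(Q,_,right)
state=Q head=5 tape=##_#_[_]_   (Q,_)→(R,#,stay)
state=R head=5 tape=##_#_[#]_   (R,#)→(P,#,right)
state=P head=6 tape=##_#_#[_]   (P,_)→(H,1,stay)
state=H head=6 tape=##_#_#[1]
The non-blank tape span at halt is ##_#_#1.

##_#_#1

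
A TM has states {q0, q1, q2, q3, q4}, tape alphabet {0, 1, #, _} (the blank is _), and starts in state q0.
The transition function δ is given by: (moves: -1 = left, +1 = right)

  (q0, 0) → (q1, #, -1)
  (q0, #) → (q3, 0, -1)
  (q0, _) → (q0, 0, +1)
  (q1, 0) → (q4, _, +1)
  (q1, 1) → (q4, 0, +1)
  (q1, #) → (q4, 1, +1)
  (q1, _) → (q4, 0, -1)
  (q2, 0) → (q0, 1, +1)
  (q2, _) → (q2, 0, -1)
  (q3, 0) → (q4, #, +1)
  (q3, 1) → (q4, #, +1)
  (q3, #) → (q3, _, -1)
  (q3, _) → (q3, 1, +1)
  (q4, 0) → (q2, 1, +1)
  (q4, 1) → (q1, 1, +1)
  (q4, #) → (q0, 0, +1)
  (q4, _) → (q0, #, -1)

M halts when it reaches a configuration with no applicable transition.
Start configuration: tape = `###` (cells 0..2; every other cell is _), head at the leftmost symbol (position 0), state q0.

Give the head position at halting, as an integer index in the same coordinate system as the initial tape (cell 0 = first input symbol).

state=q0 head=0 tape=_[#]##_   (q0,#)→(q3,0,-1)
state=q3 head=-1 tape=[_]0##_   (q3,_)→(q3,1,+1)
state=q3 head=0 tape=1[0]##_   (q3,0)→(q4,#,+1)
state=q4 head=1 tape=1#[#]#_   (q4,#)→(q0,0,+1)
state=q0 head=2 tape=1#0[#]_   (q0,#)→(q3,0,-1)
state=q3 head=1 tape=1#[0]0_   (q3,0)→(q4,#,+1)
state=q4 head=2 tape=1##[0]_   (q4,0)→(q2,1,+1)
state=q2 head=3 tape=1##1[_]   (q2,_)→(q2,0,-1)
state=q2 head=2 tape=1##[1]0
At halt the head is at cell 2.

2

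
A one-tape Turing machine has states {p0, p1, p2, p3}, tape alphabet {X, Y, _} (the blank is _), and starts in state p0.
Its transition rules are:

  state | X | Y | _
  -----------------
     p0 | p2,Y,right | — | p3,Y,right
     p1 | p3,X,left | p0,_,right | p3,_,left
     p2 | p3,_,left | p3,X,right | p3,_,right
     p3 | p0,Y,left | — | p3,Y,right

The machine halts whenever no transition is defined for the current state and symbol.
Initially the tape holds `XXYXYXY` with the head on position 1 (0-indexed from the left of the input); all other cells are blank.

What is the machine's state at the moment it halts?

p0 | X[X]YXYXY   read X → write Y, move right, go to p2
p2 | XY[Y]XYXY   read Y → write X, move right, go to p3
p3 | XYX[X]YXY   read X → write Y, move left, go to p0
p0 | XY[X]YYXY   read X → write Y, move right, go to p2
p2 | XYY[Y]YXY   read Y → write X, move right, go to p3
p3 | XYYX[Y]XY
No transition is defined for (p3, Y); M halts in state p3.

p3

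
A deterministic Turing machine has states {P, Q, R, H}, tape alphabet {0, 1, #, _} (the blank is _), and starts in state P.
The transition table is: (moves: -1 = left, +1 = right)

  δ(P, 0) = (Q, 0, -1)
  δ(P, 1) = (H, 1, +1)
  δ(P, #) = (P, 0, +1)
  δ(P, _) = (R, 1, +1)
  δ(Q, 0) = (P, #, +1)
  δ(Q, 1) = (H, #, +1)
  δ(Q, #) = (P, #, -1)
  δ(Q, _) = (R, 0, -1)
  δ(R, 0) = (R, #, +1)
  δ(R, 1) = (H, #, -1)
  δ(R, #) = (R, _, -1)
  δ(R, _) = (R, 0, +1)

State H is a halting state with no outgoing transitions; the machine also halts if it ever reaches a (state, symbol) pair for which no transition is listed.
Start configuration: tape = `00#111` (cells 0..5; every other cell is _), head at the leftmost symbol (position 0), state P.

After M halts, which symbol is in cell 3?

#

P | __[0]0#111   read 0 → write 0, move -1, go to Q
Q | _[_]00#111   read _ → write 0, move -1, go to R
R | [_]000#111   read _ → write 0, move +1, go to R
R | 0[0]00#111   read 0 → write #, move +1, go to R
R | 0#[0]0#111   read 0 → write #, move +1, go to R
R | 0##[0]#111   read 0 → write #, move +1, go to R
R | 0###[#]111   read # → write _, move -1, go to R
R | 0##[#]_111   read # → write _, move -1, go to R
R | 0#[#]__111   read # → write _, move -1, go to R
R | 0[#]___111   read # → write _, move -1, go to R
R | [0]____111   read 0 → write #, move +1, go to R
R | #[_]___111   read _ → write 0, move +1, go to R
R | #0[_]__111   read _ → write 0, move +1, go to R
R | #00[_]_111   read _ → write 0, move +1, go to R
R | #000[_]111   read _ → write 0, move +1, go to R
R | #0000[1]11   read 1 → write #, move -1, go to H
H | #000[0]#11
Cell 3 holds # when M halts.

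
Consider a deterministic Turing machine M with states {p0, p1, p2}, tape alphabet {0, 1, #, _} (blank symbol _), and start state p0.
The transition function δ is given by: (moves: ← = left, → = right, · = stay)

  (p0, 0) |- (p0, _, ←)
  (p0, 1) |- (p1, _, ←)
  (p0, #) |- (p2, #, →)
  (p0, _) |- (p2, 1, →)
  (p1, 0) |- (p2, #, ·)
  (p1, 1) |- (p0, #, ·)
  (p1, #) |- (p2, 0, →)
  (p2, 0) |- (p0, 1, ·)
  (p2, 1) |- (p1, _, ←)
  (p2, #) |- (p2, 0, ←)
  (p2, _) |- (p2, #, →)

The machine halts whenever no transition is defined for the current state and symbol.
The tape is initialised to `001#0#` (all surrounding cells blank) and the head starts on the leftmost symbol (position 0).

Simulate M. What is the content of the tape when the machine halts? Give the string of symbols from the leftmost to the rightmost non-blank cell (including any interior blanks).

0_000#

state=p0 head=0 tape=__[0]01#0#   (p0,0)→(p0,_,←)
state=p0 head=-1 tape=_[_]_01#0#   (p0,_)→(p2,1,→)
state=p2 head=0 tape=_1[_]01#0#   (p2,_)→(p2,#,→)
state=p2 head=1 tape=_1#[0]1#0#   (p2,0)→(p0,1,·)
state=p0 head=1 tape=_1#[1]1#0#   (p0,1)→(p1,_,←)
state=p1 head=0 tape=_1[#]_1#0#   (p1,#)→(p2,0,→)
state=p2 head=1 tape=_10[_]1#0#   (p2,_)→(p2,#,→)
state=p2 head=2 tape=_10#[1]#0#   (p2,1)→(p1,_,←)
state=p1 head=1 tape=_10[#]_#0#   (p1,#)→(p2,0,→)
state=p2 head=2 tape=_100[_]#0#   (p2,_)→(p2,#,→)
state=p2 head=3 tape=_100#[#]0#   (p2,#)→(p2,0,←)
state=p2 head=2 tape=_100[#]00#   (p2,#)→(p2,0,←)
state=p2 head=1 tape=_10[0]000#   (p2,0)→(p0,1,·)
state=p0 head=1 tape=_10[1]000#   (p0,1)→(p1,_,←)
state=p1 head=0 tape=_1[0]_000#   (p1,0)→(p2,#,·)
state=p2 head=0 tape=_1[#]_000#   (p2,#)→(p2,0,←)
state=p2 head=-1 tape=_[1]0_000#   (p2,1)→(p1,_,←)
state=p1 head=-2 tape=[_]_0_000#
The non-blank tape span at halt is 0_000#.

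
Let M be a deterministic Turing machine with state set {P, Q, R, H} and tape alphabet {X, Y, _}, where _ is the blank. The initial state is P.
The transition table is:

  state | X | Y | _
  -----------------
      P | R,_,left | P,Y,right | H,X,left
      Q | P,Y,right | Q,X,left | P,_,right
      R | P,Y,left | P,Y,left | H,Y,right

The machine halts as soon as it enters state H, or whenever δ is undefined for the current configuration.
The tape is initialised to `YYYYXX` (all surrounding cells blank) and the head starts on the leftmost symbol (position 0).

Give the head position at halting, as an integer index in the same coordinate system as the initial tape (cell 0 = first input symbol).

3

P | [Y]YYYXX   read Y → write Y, move right, go to P
P | Y[Y]YYXX   read Y → write Y, move right, go to P
P | YY[Y]YXX   read Y → write Y, move right, go to P
P | YYY[Y]XX   read Y → write Y, move right, go to P
P | YYYY[X]X   read X → write _, move left, go to R
R | YYY[Y]_X   read Y → write Y, move left, go to P
P | YY[Y]Y_X   read Y → write Y, move right, go to P
P | YYY[Y]_X   read Y → write Y, move right, go to P
P | YYYY[_]X   read _ → write X, move left, go to H
H | YYY[Y]XX
At halt the head is at cell 3.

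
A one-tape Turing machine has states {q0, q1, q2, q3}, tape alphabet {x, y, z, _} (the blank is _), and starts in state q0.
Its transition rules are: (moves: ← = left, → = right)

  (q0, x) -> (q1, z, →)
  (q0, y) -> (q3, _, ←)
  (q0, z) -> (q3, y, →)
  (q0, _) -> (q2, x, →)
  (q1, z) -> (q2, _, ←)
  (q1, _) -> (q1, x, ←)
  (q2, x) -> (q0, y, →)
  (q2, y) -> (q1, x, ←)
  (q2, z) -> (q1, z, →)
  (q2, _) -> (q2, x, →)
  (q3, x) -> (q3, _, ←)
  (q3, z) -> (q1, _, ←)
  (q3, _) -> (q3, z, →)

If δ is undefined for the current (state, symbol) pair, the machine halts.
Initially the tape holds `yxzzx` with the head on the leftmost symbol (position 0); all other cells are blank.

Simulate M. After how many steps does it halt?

state=q0 head=0 tape=__[y]xzzx_   (q0,y)→(q3,_,←)
state=q3 head=-1 tape=_[_]_xzzx_   (q3,_)→(q3,z,→)
state=q3 head=0 tape=_z[_]xzzx_   (q3,_)→(q3,z,→)
state=q3 head=1 tape=_zz[x]zzx_   (q3,x)→(q3,_,←)
state=q3 head=0 tape=_z[z]_zzx_   (q3,z)→(q1,_,←)
state=q1 head=-1 tape=_[z]__zzx_   (q1,z)→(q2,_,←)
state=q2 head=-2 tape=[_]___zzx_   (q2,_)→(q2,x,→)
state=q2 head=-1 tape=x[_]__zzx_   (q2,_)→(q2,x,→)
state=q2 head=0 tape=xx[_]_zzx_   (q2,_)→(q2,x,→)
state=q2 head=1 tape=xxx[_]zzx_   (q2,_)→(q2,x,→)
state=q2 head=2 tape=xxxx[z]zx_   (q2,z)→(q1,z,→)
state=q1 head=3 tape=xxxxz[z]x_   (q1,z)→(q2,_,←)
state=q2 head=2 tape=xxxx[z]_x_   (q2,z)→(q1,z,→)
state=q1 head=3 tape=xxxxz[_]x_   (q1,_)→(q1,x,←)
state=q1 head=2 tape=xxxx[z]xx_   (q1,z)→(q2,_,←)
state=q2 head=1 tape=xxx[x]_xx_   (q2,x)→(q0,y,→)
state=q0 head=2 tape=xxxy[_]xx_   (q0,_)→(q2,x,→)
state=q2 head=3 tape=xxxyx[x]x_   (q2,x)→(q0,y,→)
state=q0 head=4 tape=xxxyxy[x]_   (q0,x)→(q1,z,→)
state=q1 head=5 tape=xxxyxyz[_]   (q1,_)→(q1,x,←)
state=q1 head=4 tape=xxxyxy[z]x   (q1,z)→(q2,_,←)
state=q2 head=3 tape=xxxyx[y]_x   (q2,y)→(q1,x,←)
state=q1 head=2 tape=xxxy[x]x_x
M halts after 22 transitions.

22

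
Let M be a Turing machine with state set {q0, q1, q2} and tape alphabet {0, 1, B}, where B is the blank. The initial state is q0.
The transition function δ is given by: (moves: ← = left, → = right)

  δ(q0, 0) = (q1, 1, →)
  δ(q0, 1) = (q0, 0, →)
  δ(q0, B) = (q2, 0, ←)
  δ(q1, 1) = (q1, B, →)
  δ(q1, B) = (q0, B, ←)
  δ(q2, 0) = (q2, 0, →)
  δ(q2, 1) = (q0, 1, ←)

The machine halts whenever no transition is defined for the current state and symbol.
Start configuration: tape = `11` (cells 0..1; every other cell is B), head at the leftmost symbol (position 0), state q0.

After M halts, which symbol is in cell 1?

0

state=q0 head=0 tape=[1]1BB   (q0,1)→(q0,0,→)
state=q0 head=1 tape=0[1]BB   (q0,1)→(q0,0,→)
state=q0 head=2 tape=00[B]B   (q0,B)→(q2,0,←)
state=q2 head=1 tape=0[0]0B   (q2,0)→(q2,0,→)
state=q2 head=2 tape=00[0]B   (q2,0)→(q2,0,→)
state=q2 head=3 tape=000[B]
Cell 1 holds 0 when M halts.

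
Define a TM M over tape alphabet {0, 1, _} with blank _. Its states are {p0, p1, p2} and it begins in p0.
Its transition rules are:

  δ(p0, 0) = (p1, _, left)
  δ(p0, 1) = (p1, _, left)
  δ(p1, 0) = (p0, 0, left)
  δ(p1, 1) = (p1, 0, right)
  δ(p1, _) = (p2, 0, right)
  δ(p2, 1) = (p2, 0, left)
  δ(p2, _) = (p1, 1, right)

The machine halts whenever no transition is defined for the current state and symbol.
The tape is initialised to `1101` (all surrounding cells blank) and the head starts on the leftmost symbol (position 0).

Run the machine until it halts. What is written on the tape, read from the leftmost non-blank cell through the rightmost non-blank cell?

00001

state=p0 head=0 tape=_[1]101   (p0,1)→(p1,_,left)
state=p1 head=-1 tape=[_]_101   (p1,_)→(p2,0,right)
state=p2 head=0 tape=0[_]101   (p2,_)→(p1,1,right)
state=p1 head=1 tape=01[1]01   (p1,1)→(p1,0,right)
state=p1 head=2 tape=010[0]1   (p1,0)→(p0,0,left)
state=p0 head=1 tape=01[0]01   (p0,0)→(p1,_,left)
state=p1 head=0 tape=0[1]_01   (p1,1)→(p1,0,right)
state=p1 head=1 tape=00[_]01   (p1,_)→(p2,0,right)
state=p2 head=2 tape=000[0]1
The non-blank tape span at halt is 00001.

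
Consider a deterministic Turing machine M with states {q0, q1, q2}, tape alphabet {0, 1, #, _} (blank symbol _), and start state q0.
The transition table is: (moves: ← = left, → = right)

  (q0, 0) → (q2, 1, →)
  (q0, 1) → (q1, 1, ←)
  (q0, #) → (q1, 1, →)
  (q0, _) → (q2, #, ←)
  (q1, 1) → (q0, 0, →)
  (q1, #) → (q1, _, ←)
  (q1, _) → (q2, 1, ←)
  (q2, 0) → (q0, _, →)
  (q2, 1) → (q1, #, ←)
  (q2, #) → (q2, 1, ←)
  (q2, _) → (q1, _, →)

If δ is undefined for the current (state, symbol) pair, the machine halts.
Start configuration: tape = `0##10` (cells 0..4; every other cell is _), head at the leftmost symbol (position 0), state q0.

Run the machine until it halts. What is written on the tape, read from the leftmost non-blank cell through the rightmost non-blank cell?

state=q0 head=0 tape=__[0]##10______   (q0,0)→(q2,1,→)
state=q2 head=1 tape=__1[#]#10______   (q2,#)→(q2,1,←)
state=q2 head=0 tape=__[1]1#10______   (q2,1)→(q1,#,←)
state=q1 head=-1 tape=_[_]#1#10______   (q1,_)→(q2,1,←)
state=q2 head=-2 tape=[_]1#1#10______   (q2,_)→(q1,_,→)
state=q1 head=-1 tape=_[1]#1#10______   (q1,1)→(q0,0,→)
state=q0 head=0 tape=_0[#]1#10______   (q0,#)→(q1,1,→)
state=q1 head=1 tape=_01[1]#10______   (q1,1)→(q0,0,→)
state=q0 head=2 tape=_010[#]10______   (q0,#)→(q1,1,→)
state=q1 head=3 tape=_0101[1]0______   (q1,1)→(q0,0,→)
state=q0 head=4 tape=_01010[0]______   (q0,0)→(q2,1,→)
state=q2 head=5 tape=_010101[_]_____   (q2,_)→(q1,_,→)
state=q1 head=6 tape=_010101_[_]____   (q1,_)→(q2,1,←)
state=q2 head=5 tape=_010101[_]1____   (q2,_)→(q1,_,→)
state=q1 head=6 tape=_010101_[1]____   (q1,1)→(q0,0,→)
state=q0 head=7 tape=_010101_0[_]___   (q0,_)→(q2,#,←)
state=q2 head=6 tape=_010101_[0]#___   (q2,0)→(q0,_,→)
state=q0 head=7 tape=_010101__[#]___   (q0,#)→(q1,1,→)
state=q1 head=8 tape=_010101__1[_]__   (q1,_)→(q2,1,←)
state=q2 head=7 tape=_010101__[1]1__   (q2,1)→(q1,#,←)
state=q1 head=6 tape=_010101_[_]#1__   (q1,_)→(q2,1,←)
state=q2 head=5 tape=_010101[_]1#1__   (q2,_)→(q1,_,→)
state=q1 head=6 tape=_010101_[1]#1__   (q1,1)→(q0,0,→)
state=q0 head=7 tape=_010101_0[#]1__   (q0,#)→(q1,1,→)
state=q1 head=8 tape=_010101_01[1]__   (q1,1)→(q0,0,→)
state=q0 head=9 tape=_010101_010[_]_   (q0,_)→(q2,#,←)
state=q2 head=8 tape=_010101_01[0]#_   (q2,0)→(q0,_,→)
state=q0 head=9 tape=_010101_01_[#]_   (q0,#)→(q1,1,→)
state=q1 head=10 tape=_010101_01_1[_]   (q1,_)→(q2,1,←)
state=q2 head=9 tape=_010101_01_[1]1   (q2,1)→(q1,#,←)
state=q1 head=8 tape=_010101_01[_]#1   (q1,_)→(q2,1,←)
state=q2 head=7 tape=_010101_0[1]1#1   (q2,1)→(q1,#,←)
state=q1 head=6 tape=_010101_[0]#1#1
The non-blank tape span at halt is 010101_0#1#1.

010101_0#1#1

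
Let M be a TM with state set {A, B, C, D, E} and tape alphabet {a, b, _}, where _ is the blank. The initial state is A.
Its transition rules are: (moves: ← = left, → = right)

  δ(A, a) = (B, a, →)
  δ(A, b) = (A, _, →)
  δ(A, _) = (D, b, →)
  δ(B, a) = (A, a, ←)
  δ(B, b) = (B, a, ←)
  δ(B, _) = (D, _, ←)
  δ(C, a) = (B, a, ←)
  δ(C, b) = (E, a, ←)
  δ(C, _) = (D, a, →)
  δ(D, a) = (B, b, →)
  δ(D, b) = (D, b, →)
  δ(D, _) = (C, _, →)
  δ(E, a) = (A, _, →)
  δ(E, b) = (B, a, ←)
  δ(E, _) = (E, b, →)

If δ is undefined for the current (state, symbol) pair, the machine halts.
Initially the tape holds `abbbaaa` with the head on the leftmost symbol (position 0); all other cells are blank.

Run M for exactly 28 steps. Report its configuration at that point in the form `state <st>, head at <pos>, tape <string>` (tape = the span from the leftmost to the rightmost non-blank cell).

state=A head=0 tape=_[a]bbbaaa   (A,a)→(B,a,→)
state=B head=1 tape=_a[b]bbaaa   (B,b)→(B,a,←)
state=B head=0 tape=_[a]abbaaa   (B,a)→(A,a,←)
state=A head=-1 tape=[_]aabbaaa   (A,_)→(D,b,→)
state=D head=0 tape=b[a]abbaaa   (D,a)→(B,b,→)
state=B head=1 tape=bb[a]bbaaa   (B,a)→(A,a,←)
state=A head=0 tape=b[b]abbaaa   (A,b)→(A,_,→)
state=A head=1 tape=b_[a]bbaaa   (A,a)→(B,a,→)
state=B head=2 tape=b_a[b]baaa   (B,b)→(B,a,←)
state=B head=1 tape=b_[a]abaaa   (B,a)→(A,a,←)
state=A head=0 tape=b[_]aabaaa   (A,_)→(D,b,→)
state=D head=1 tape=bb[a]abaaa   (D,a)→(B,b,→)
state=B head=2 tape=bbb[a]baaa   (B,a)→(A,a,←)
state=A head=1 tape=bb[b]abaaa   (A,b)→(A,_,→)
state=A head=2 tape=bb_[a]baaa   (A,a)→(B,a,→)
state=B head=3 tape=bb_a[b]aaa   (B,b)→(B,a,←)
state=B head=2 tape=bb_[a]aaaa   (B,a)→(A,a,←)
state=A head=1 tape=bb[_]aaaaa   (A,_)→(D,b,→)
state=D head=2 tape=bbb[a]aaaa   (D,a)→(B,b,→)
state=B head=3 tape=bbbb[a]aaa   (B,a)→(A,a,←)
state=A head=2 tape=bbb[b]aaaa   (A,b)→(A,_,→)
state=A head=3 tape=bbb_[a]aaa   (A,a)→(B,a,→)
state=B head=4 tape=bbb_a[a]aa   (B,a)→(A,a,←)
state=A head=3 tape=bbb_[a]aaa   (A,a)→(B,a,→)
state=B head=4 tape=bbb_a[a]aa   (B,a)→(A,a,←)
state=A head=3 tape=bbb_[a]aaa   (A,a)→(B,a,→)
state=B head=4 tape=bbb_a[a]aa   (B,a)→(A,a,←)
state=A head=3 tape=bbb_[a]aaa   (A,a)→(B,a,→)
state=B head=4 tape=bbb_a[a]aa
After 28 steps: state B, head at 4, tape bbb_aaaa.

state B, head at 4, tape bbb_aaaa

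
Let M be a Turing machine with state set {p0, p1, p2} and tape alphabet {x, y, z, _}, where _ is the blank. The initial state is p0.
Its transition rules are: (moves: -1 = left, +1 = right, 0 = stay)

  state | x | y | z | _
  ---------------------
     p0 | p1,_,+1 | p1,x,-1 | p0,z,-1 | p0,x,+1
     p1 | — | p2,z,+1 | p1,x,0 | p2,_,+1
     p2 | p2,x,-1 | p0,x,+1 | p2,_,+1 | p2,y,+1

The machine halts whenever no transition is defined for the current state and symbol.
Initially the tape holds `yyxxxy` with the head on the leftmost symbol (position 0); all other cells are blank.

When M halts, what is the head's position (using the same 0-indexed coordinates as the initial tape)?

p0 | _[y]yxxxy   read y → write x, move -1, go to p1
p1 | [_]xyxxxy   read _ → write _, move +1, go to p2
p2 | _[x]yxxxy   read x → write x, move -1, go to p2
p2 | [_]xyxxxy   read _ → write y, move +1, go to p2
p2 | y[x]yxxxy   read x → write x, move -1, go to p2
p2 | [y]xyxxxy   read y → write x, move +1, go to p0
p0 | x[x]yxxxy   read x → write _, move +1, go to p1
p1 | x_[y]xxxy   read y → write z, move +1, go to p2
p2 | x_z[x]xxy   read x → write x, move -1, go to p2
p2 | x_[z]xxxy   read z → write _, move +1, go to p2
p2 | x__[x]xxy   read x → write x, move -1, go to p2
p2 | x_[_]xxxy   read _ → write y, move +1, go to p2
p2 | x_y[x]xxy   read x → write x, move -1, go to p2
p2 | x_[y]xxxy   read y → write x, move +1, go to p0
p0 | x_x[x]xxy   read x → write _, move +1, go to p1
p1 | x_x_[x]xy
At halt the head is at cell 3.

3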